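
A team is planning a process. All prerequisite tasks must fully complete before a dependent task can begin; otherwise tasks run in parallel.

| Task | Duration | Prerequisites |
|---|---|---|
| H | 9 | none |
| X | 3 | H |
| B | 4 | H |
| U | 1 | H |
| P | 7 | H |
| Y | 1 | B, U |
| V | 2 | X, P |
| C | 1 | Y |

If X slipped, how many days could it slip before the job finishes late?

The longest chain is H→P→V = 9+7+2 = 18; overall finish 18 days.
Longest path through X: 14 days (earliest finish 12, latest finish 16).
Slack of X = 13 − 9 = 4 days.

4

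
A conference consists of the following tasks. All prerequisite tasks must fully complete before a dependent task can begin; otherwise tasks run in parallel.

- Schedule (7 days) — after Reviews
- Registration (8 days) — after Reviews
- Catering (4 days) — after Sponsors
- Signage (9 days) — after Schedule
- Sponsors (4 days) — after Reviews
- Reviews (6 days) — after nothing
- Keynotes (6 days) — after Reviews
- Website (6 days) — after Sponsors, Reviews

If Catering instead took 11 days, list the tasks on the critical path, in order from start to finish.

Reviews, Schedule, Signage

Actual critical path: Reviews→Schedule→Signage = 6+7+9 = 22 ⇒ 22 days.
Catering has 8 days of float (longest path through it is 14).
That remains the longest chain; total 22 days.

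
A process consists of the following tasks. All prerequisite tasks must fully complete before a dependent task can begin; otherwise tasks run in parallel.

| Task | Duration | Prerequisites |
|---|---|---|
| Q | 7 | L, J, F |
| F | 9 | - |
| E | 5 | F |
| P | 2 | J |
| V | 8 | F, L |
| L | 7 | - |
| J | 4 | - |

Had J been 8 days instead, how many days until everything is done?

Actual critical path: F→V = 9+8 = 17 ⇒ 17 days.
J has 6 days of float (longest path through it is 11).
That remains the longest chain; total 17 days.

17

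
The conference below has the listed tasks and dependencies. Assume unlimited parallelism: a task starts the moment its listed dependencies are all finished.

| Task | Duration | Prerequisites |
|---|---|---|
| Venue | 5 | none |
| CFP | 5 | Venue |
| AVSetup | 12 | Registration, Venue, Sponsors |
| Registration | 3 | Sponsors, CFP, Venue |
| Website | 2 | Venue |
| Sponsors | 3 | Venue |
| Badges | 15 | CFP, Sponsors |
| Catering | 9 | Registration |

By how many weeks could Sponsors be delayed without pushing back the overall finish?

2

The longest chain is Venue→CFP→Registration→AVSetup = 5+5+3+12 = 25; overall finish 25 weeks.
Sponsors finishes as early as 8 and must finish by 10.
Slack of Sponsors = 7 − 5 = 2 weeks.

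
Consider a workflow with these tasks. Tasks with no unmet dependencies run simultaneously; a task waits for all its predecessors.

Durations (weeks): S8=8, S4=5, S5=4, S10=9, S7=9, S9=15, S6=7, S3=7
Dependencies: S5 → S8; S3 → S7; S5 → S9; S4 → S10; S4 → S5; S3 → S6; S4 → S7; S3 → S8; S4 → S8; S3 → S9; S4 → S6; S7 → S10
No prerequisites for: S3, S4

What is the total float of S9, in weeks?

The longest chain is S3→S7→S10 = 7+9+9 = 25; overall finish 25 weeks.
S9 finishes as early as 24 and must finish by 25.
So S9 can slip 25 − 24 = 1 week.

1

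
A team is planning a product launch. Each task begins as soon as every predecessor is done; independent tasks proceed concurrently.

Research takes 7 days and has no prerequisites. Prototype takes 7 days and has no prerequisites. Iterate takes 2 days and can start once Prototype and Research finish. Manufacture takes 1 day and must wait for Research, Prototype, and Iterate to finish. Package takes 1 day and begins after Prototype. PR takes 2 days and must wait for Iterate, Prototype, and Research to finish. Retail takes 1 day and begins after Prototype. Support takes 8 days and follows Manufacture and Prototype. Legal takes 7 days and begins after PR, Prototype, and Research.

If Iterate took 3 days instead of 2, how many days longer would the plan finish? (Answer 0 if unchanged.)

1

As given, the longest chain is Research→Iterate→Manufacture→Support = 7+2+1+8 = 18, so the finish is 18 days.
Iterate is on the critical path; changing it to 3 makes that path 19 days.
The critical path is still Research→Iterate→Manufacture→Support; finish is now 19 days.
Change in finish: 19 − 18 = +1 days.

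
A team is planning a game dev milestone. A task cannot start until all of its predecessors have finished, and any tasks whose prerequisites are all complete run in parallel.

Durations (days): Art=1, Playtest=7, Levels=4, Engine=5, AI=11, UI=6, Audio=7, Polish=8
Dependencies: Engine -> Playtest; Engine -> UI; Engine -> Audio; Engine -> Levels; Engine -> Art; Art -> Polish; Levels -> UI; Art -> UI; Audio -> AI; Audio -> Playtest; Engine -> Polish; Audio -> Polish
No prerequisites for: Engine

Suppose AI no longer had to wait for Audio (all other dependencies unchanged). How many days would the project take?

20

Before: longest chain Engine→Audio→AI = 5+7+11 = 23, finish 23.
Without Audio→AI, AI's earliest start moves from 12 to 0.
The longest chain is now Engine→Audio→Polish = 5+7+8 = 20, so the project takes 20 days.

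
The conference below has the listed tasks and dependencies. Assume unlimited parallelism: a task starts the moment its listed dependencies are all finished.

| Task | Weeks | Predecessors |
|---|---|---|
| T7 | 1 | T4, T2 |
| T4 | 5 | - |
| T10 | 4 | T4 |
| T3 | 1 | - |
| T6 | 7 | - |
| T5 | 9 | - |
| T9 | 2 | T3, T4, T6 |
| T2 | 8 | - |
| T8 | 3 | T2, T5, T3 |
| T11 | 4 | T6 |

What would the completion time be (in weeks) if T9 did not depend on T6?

12

Original critical path: T5→T8 = 9+3 = 12 ⇒ 12 weeks.
Without T6→T9, T9's earliest start moves from 7 to 5.
After: T5→T8 = 9+3 = 12 → 12 weeks.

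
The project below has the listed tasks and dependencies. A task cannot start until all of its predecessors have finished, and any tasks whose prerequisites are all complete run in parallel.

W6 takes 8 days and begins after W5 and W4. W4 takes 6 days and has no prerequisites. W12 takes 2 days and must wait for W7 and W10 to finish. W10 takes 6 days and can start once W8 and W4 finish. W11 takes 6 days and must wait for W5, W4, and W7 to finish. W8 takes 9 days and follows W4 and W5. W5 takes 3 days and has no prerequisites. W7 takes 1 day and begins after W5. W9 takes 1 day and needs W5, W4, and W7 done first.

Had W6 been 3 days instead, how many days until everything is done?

23

Critical path before the change: W4→W8→W10→W12 = 6+9+6+2 = 23 giving 23 days.
The longest path through W6 is only 14 days, so W6 has float 9.
No other chain overtakes it, so the finish is 23 days.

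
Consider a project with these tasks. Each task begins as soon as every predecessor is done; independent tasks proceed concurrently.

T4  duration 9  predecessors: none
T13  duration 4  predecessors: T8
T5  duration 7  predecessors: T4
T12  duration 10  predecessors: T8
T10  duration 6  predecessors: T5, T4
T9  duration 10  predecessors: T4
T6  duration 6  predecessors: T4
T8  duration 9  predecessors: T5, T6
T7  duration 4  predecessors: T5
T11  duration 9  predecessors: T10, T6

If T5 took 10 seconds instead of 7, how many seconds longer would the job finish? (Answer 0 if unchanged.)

Actual critical path: T4→T5→T8→T12 = 9+7+9+10 = 35 ⇒ 35 seconds.
T5 is on the critical path; changing it to 10 makes that path 38 seconds.
No other chain overtakes it, so the finish is 38 seconds.
Change in finish: 38 − 35 = +3 seconds.

3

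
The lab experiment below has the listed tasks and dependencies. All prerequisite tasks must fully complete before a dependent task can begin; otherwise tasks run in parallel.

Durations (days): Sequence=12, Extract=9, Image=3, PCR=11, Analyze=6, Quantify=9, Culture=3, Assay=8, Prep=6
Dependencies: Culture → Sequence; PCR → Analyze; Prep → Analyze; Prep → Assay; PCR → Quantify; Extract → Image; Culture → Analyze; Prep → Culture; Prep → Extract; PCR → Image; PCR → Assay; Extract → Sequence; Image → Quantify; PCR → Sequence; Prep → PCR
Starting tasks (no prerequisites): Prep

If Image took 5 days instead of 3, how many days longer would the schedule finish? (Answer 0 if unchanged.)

The binding path is Prep→PCR→Image→Quantify = 6+11+3+9 = 29; finish at 29 days.
Since Image is critical, the +2 change carries straight to that chain (now 31 days).
That remains the longest chain; total 31 days.
Change in finish: 31 − 29 = +2 days.

2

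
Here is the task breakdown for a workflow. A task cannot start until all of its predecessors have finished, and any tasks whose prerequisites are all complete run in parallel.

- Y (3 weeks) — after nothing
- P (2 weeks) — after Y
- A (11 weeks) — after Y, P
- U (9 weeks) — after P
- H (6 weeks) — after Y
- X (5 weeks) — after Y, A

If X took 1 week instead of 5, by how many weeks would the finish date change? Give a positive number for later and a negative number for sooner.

As given, the longest chain is Y→P→A→X = 3+2+11+5 = 21, so the finish is 21 weeks.
Since X is critical, the -4 change carries straight to that chain (now 17 weeks).
No other chain overtakes it, so the finish is 17 weeks.
Change in finish: 17 − 21 = -4 weeks.

-4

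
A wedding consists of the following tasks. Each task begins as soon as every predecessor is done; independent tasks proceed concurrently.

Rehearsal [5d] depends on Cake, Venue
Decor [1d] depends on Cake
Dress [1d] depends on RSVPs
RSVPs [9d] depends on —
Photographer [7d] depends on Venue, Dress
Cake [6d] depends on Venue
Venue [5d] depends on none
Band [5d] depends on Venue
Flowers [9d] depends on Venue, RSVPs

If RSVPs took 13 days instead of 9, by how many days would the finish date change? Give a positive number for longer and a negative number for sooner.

The binding path is RSVPs→Flowers = 9+9 = 18; finish at 18 days.
RSVPs is on the critical path; changing it to 13 makes that path 22 days.
The critical path is still RSVPs→Flowers; finish is now 22 days.
Change in finish: 22 − 18 = +4 days.

4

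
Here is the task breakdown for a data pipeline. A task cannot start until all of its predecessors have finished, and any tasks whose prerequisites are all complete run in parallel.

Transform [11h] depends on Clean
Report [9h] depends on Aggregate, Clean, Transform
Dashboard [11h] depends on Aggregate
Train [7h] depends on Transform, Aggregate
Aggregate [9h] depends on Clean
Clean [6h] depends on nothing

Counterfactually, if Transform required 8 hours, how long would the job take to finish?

As given, the longest chain is Clean→Transform→Report = 6+11+9 = 26, so the finish is 26 hours.
Since Transform is critical, the -3 change carries straight to that chain (now 23 hours).
The binding chain switches to Clean→Aggregate→Dashboard = 6+9+11 = 26; finish 26 hours.

26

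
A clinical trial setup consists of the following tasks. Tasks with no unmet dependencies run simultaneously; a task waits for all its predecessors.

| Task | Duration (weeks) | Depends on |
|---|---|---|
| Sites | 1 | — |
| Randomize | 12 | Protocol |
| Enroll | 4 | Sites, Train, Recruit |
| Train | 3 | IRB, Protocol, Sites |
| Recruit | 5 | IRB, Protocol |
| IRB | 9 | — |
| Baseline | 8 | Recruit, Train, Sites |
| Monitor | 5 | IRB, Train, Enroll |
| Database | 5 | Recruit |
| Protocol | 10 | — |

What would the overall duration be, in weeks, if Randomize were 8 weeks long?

The binding path is Protocol→Recruit→Enroll→Monitor = 10+5+4+5 = 24; finish at 24 weeks.
Randomize is off the critical path — its longest chain is 22 weeks, giving 2 of slack.
No other chain overtakes it, so the finish is 24 weeks.

24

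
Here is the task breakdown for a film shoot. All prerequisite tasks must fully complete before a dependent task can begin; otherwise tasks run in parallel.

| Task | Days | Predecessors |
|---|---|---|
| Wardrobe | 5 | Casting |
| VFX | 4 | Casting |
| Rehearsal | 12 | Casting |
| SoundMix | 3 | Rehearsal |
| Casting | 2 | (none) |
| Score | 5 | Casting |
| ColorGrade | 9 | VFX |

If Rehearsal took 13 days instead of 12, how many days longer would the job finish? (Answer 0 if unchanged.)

As given, the longest chain is Casting→Rehearsal→SoundMix = 2+12+3 = 17, so the finish is 17 days.
Rehearsal lies on that path, so at 13 days the path becomes 18 days.
No other chain overtakes it, so the finish is 18 days.
Change in finish: 18 − 17 = +1 days.

1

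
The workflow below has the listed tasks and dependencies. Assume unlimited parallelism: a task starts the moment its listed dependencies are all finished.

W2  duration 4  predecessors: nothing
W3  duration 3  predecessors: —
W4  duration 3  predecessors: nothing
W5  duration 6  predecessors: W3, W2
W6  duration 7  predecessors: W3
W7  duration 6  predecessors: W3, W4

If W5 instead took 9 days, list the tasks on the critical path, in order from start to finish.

The binding path is W2→W5 = 4+6 = 10; finish at 10 days.
Since W5 is critical, the +3 change carries straight to that chain (now 13 days).
The critical path is still W2→W5; finish is now 13 days.

W2, W5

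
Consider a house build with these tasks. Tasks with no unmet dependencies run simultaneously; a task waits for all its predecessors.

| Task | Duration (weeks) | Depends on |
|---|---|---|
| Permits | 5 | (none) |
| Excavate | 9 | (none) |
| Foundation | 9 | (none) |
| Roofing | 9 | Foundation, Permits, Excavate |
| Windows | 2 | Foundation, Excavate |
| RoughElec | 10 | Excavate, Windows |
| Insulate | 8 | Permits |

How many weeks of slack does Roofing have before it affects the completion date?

The longest chain is Excavate→Windows→RoughElec = 9+2+10 = 21; overall finish 21 weeks.
The longest chain containing Roofing totals 18 weeks.
So Roofing can slip 21 − 18 = 3 weeks.

3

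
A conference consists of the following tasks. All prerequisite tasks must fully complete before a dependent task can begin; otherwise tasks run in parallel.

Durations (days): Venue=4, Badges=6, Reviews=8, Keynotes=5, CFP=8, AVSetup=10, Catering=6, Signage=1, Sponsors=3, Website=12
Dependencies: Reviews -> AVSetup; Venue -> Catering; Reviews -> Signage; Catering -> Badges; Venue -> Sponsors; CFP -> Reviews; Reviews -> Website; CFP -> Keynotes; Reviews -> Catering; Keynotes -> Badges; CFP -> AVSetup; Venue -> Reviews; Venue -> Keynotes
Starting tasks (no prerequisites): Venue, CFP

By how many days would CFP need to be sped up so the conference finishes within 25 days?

Current finish: 28 days; target: 25.
CFP is on every critical path, so each day cut from CFP cuts the finish by one (this holds down to a finish of 24).
Need 28 − 25 = 3 days off CFP → CFP becomes 5 days, finish becomes 25.

3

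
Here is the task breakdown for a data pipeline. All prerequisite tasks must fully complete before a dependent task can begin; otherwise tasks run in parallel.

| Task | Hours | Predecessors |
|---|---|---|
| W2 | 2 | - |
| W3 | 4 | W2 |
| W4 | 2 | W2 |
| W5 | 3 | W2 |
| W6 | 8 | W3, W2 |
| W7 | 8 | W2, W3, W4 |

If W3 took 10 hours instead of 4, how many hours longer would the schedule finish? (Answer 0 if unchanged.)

As given, the longest chain is W2→W3→W6 = 2+4+8 = 14, so the finish is 14 hours.
Since W3 is critical, the +6 change carries straight to that chain (now 20 hours).
No other chain overtakes it, so the finish is 20 hours.
Change in finish: 20 − 14 = +6 hours.

6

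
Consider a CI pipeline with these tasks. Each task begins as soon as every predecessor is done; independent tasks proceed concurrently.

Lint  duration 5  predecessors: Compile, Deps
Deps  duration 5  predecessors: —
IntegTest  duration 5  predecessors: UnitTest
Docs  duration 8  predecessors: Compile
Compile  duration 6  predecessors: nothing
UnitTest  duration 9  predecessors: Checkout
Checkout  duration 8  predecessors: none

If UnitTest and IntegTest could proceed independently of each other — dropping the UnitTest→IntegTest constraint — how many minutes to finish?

17

Original critical path: Checkout→UnitTest→IntegTest = 8+9+5 = 22 ⇒ 22 minutes.
Without UnitTest→IntegTest, IntegTest's earliest start moves from 17 to 0.
The longest chain is now Checkout→UnitTest = 8+9 = 17, so the job takes 17 minutes.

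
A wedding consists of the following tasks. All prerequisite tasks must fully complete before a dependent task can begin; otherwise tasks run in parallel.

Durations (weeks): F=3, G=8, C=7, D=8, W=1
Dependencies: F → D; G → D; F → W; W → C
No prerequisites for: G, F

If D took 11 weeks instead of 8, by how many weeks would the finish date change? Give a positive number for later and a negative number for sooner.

Critical path before the change: G→D = 8+8 = 16 giving 16 weeks.
D is on the critical path; changing it to 11 makes that path 19 weeks.
No other chain overtakes it, so the finish is 19 weeks.
Change in finish: 19 − 16 = +3 weeks.

3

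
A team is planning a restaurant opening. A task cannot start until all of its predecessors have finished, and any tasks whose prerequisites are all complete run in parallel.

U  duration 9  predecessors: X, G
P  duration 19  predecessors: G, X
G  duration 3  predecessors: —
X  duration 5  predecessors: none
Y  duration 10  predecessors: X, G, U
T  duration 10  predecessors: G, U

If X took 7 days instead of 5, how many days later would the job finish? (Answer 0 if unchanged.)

2

Actual critical path: X→U→T = 5+9+10 = 24 ⇒ 24 days.
Since X is critical, the +2 change carries straight to that chain (now 26 days).
The critical path is still X→U→T; finish is now 26 days.
Change in finish: 26 − 24 = +2 days.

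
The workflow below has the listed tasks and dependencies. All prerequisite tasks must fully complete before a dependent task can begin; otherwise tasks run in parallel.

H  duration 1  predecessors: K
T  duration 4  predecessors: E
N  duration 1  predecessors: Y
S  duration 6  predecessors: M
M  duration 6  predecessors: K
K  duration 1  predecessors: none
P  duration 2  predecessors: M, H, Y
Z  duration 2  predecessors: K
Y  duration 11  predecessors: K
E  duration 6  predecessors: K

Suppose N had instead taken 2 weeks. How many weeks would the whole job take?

As given, the longest chain is K→Y→P = 1+11+2 = 14, so the finish is 14 weeks.
N is off the critical path — its longest chain is 13 weeks, giving 1 of slack.
New critical path: K→Y→N = 1+11+2 = 14 ⇒ 14 weeks.

14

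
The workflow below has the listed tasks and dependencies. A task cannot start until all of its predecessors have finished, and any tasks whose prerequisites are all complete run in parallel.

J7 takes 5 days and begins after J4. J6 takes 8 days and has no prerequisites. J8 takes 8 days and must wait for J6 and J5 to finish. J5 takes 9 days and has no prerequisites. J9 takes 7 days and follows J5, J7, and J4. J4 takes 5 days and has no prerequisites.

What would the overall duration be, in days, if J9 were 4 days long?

17

The binding path is J4→J7→J9 = 5+5+7 = 17; finish at 17 days.
Since J9 is critical, the -3 change carries straight to that chain (now 14 days).
Now J5→J8 = 9+8 = 17 is longest, so the finish becomes 17 days.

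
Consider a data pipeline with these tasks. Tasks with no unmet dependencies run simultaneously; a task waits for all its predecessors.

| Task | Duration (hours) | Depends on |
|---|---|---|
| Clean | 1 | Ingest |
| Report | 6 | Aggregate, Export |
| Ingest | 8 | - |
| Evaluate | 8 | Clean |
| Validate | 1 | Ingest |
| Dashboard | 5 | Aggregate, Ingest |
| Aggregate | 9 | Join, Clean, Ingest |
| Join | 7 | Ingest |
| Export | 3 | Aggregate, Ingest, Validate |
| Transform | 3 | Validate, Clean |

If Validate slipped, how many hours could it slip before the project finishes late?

15

The longest chain is Ingest→Join→Aggregate→Export→Report = 8+7+9+3+6 = 33; overall finish 33 hours.
Validate finishes as early as 9 and must finish by 24.
Float = 33 − 18 = 15.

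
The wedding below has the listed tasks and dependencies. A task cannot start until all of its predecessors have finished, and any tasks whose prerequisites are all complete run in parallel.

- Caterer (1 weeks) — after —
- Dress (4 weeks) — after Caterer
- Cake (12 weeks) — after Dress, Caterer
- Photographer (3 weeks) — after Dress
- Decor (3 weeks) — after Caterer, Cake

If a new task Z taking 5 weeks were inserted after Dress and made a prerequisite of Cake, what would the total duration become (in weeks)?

Originally the schedule takes 20 weeks.
With Z inserted, Cake now waits for max(Dress, Caterer, Z).
New critical path: Caterer→Dress→Z→Cake→Decor = 1+4+5+12+3 = 25 ⇒ 25 weeks.

25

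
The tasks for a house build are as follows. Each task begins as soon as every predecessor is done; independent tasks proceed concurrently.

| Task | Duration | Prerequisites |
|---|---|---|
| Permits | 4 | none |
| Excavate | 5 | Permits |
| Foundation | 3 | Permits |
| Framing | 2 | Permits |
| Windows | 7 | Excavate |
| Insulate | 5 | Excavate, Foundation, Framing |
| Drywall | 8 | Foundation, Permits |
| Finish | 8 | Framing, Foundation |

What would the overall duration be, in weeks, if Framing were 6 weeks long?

Critical path before the change: Permits→Excavate→Windows = 4+5+7 = 16 giving 16 weeks.
Framing is off the critical path — its longest chain is 14 weeks, giving 2 of slack.
Now Permits→Framing→Finish = 4+6+8 = 18 is longest, so the finish becomes 18 weeks.

18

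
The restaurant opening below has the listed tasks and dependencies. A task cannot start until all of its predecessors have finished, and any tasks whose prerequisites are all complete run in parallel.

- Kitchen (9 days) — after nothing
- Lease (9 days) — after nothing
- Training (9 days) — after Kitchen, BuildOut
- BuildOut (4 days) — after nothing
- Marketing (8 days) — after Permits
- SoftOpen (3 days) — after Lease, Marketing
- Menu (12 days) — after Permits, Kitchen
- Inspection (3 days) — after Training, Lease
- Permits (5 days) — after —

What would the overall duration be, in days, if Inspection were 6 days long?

24

As given, the longest chain is Kitchen→Training→Inspection = 9+9+3 = 21, so the finish is 21 days.
Inspection lies on that path, so at 6 days the path becomes 24 days.
The critical path is still Kitchen→Training→Inspection; finish is now 24 days.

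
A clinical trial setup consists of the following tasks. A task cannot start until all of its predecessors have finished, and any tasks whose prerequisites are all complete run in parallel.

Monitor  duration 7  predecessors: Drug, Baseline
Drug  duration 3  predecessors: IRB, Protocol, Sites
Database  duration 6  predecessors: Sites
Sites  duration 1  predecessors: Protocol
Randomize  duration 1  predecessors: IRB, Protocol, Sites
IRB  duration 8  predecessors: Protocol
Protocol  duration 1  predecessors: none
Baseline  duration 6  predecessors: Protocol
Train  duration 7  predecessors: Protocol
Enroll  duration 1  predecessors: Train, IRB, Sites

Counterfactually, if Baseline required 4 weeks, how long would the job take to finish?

Actual critical path: Protocol→IRB→Drug→Monitor = 1+8+3+7 = 19 ⇒ 19 weeks.
The longest path through Baseline is only 14 weeks, so Baseline has float 5.
The critical path is still Protocol→IRB→Drug→Monitor; finish is now 19 weeks.

19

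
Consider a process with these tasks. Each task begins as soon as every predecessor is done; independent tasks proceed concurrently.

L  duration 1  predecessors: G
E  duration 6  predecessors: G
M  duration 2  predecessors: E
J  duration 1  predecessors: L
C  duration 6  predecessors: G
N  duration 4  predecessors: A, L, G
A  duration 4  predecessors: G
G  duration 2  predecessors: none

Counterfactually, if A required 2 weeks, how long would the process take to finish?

10

The binding path is G→A→N = 2+4+4 = 10; finish at 10 weeks.
Since A is critical, the -2 change carries straight to that chain (now 8 weeks).
New critical path: G→E→M = 2+6+2 = 10 ⇒ 10 weeks.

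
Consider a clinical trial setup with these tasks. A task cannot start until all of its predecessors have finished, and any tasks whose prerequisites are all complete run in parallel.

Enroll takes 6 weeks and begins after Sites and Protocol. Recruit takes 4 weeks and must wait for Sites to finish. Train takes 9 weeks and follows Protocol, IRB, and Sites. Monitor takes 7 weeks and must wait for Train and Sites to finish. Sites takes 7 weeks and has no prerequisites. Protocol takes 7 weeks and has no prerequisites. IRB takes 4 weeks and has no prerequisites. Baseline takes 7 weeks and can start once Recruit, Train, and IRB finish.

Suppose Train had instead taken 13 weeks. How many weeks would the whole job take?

27

As given, the longest chain is Protocol→Train→Baseline = 7+9+7 = 23, so the finish is 23 weeks.
Since Train is critical, the +4 change carries straight to that chain (now 27 weeks).
The critical path is still Protocol→Train→Baseline; finish is now 27 weeks.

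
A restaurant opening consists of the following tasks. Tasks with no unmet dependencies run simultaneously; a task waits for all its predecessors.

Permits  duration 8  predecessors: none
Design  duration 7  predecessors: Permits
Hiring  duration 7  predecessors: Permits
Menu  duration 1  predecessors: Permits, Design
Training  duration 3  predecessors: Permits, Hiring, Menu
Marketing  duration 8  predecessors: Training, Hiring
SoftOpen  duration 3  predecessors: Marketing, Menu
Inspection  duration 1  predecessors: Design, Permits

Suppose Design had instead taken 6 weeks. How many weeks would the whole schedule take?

29

The binding path is Permits→Design→Menu→Training→Marketing→SoftOpen = 8+7+1+3+8+3 = 30; finish at 30 weeks.
Since Design is critical, the -1 change carries straight to that chain (now 29 weeks).
That remains the longest chain; total 29 weeks.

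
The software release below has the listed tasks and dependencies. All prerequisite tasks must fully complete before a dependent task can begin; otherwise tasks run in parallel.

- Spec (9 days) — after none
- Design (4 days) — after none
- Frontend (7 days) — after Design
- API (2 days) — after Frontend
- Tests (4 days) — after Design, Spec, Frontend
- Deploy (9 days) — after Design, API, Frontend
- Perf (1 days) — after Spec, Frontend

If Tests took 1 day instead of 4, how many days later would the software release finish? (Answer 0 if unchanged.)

The binding path is Design→Frontend→API→Deploy = 4+7+2+9 = 22; finish at 22 days.
Tests is off the critical path — its longest chain is 15 days, giving 7 of slack.
No other chain overtakes it, so the finish is 22 days.
Change in finish: 22 − 22 = +0 days.

0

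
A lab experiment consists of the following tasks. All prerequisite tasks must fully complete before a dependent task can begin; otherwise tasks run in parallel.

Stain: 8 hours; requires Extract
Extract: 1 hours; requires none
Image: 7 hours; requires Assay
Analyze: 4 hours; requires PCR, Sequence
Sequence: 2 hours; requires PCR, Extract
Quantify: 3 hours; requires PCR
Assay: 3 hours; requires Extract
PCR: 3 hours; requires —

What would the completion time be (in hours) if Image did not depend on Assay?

9

Before: longest chain Extract→Assay→Image = 1+3+7 = 11, finish 11.
Without Assay→Image, Image's earliest start moves from 4 to 0.
The longest chain is now Extract→Stain = 1+8 = 9, so the plan takes 9 hours.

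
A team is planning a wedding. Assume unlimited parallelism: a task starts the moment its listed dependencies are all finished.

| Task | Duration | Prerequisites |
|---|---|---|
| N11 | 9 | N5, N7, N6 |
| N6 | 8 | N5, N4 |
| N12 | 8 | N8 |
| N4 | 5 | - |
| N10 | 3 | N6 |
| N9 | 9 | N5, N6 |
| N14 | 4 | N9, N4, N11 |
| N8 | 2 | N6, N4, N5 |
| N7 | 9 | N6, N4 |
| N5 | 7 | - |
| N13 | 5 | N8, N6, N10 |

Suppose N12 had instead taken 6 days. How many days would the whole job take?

37

Baseline: N5→N6→N7→N11→N14 = 7+8+9+9+4 = 37 → 37 days.
N12 is off the critical path — its longest chain is 25 days, giving 12 of slack.
No other chain overtakes it, so the finish is 37 days.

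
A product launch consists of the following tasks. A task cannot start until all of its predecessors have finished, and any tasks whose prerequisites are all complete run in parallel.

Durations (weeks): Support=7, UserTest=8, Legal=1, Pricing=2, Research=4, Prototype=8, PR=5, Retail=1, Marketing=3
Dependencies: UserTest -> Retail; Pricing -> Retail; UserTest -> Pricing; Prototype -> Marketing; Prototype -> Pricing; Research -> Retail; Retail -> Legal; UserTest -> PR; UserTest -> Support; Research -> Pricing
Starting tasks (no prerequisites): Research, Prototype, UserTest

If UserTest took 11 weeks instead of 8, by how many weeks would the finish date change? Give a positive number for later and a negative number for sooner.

As given, the longest chain is UserTest→Support = 8+7 = 15, so the finish is 15 weeks.
Since UserTest is critical, the +3 change carries straight to that chain (now 18 weeks).
The critical path is still UserTest→Support; finish is now 18 weeks.
Change in finish: 18 − 15 = +3 weeks.

3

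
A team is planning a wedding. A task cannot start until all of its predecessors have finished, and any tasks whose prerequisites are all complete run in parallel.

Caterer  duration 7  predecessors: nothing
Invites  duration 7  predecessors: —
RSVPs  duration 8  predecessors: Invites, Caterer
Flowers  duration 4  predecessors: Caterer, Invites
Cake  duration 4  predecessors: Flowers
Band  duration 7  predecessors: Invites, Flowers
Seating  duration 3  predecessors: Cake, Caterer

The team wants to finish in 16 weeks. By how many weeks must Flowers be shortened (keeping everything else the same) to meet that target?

Current finish: 18 weeks; target: 16.
Flowers is on every critical path, so each week cut from Flowers cuts the finish by one (this holds down to a finish of 15).
Need 18 − 16 = 2 weeks off Flowers → Flowers becomes 2 weeks, finish becomes 16.

2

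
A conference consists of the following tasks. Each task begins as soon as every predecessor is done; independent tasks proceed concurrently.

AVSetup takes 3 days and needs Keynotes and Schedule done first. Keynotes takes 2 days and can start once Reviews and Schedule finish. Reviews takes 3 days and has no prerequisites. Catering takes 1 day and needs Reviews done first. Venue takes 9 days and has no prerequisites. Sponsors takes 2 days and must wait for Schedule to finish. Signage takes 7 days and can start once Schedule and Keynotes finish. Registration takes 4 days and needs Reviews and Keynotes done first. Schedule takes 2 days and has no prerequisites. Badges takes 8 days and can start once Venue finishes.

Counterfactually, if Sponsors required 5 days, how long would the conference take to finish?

17

Actual critical path: Venue→Badges = 9+8 = 17 ⇒ 17 days.
The longest path through Sponsors is only 4 days, so Sponsors has float 13.
No other chain overtakes it, so the finish is 17 days.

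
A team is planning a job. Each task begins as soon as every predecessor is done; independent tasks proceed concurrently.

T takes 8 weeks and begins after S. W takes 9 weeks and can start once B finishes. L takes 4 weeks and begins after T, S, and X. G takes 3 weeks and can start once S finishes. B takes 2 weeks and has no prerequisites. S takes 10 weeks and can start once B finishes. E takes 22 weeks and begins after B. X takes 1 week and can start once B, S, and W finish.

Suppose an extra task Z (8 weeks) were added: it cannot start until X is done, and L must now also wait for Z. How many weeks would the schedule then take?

25

Originally the schedule takes 24 weeks.
With Z inserted, L now waits for max(T, S, X, Z).
New critical path: B→S→X→Z→L = 2+10+1+8+4 = 25 ⇒ 25 weeks.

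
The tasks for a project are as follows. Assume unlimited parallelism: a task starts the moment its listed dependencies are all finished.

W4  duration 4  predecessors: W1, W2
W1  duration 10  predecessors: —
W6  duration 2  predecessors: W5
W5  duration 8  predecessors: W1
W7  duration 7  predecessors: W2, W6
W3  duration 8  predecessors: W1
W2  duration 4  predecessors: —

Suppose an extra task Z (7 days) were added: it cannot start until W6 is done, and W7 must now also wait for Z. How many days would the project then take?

34

Originally the project takes 27 days.
With Z inserted, W7 now waits for max(W2, W6, Z).
New critical path: W1→W5→W6→Z→W7 = 10+8+2+7+7 = 34 ⇒ 34 days.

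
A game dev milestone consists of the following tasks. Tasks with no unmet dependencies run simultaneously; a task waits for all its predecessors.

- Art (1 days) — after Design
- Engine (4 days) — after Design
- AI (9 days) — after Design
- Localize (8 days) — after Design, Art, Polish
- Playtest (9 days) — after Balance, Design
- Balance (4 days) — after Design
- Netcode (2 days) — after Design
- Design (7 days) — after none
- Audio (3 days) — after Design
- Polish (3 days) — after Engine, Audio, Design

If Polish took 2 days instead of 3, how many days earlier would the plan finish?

1

The binding path is Design→Engine→Polish→Localize = 7+4+3+8 = 22; finish at 22 days.
Polish lies on that path, so at 2 days the path becomes 21 days.
That remains the longest chain; total 21 days.
Change in finish: 21 − 22 = -1 days.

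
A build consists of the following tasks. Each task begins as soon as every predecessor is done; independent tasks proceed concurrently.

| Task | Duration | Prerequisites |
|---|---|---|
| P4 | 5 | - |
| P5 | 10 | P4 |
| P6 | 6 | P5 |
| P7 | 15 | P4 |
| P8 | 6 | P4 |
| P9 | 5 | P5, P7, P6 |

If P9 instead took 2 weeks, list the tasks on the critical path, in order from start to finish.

P4, P5, P6, P9

Critical path before the change: P4→P5→P6→P9 = 5+10+6+5 = 26 giving 26 weeks.
P9 is on the critical path; changing it to 2 makes that path 23 weeks.
The critical path is still P4→P5→P6→P9; finish is now 23 weeks.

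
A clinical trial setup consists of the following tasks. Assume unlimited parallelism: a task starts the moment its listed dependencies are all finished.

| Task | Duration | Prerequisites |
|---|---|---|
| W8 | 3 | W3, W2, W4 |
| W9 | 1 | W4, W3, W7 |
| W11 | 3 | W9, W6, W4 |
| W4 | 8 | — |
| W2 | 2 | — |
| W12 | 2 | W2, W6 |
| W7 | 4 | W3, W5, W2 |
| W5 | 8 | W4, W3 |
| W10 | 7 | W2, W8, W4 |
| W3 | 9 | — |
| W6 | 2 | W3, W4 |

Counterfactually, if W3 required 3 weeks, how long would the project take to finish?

24

Actual critical path: W3→W5→W7→W9→W11 = 9+8+4+1+3 = 25 ⇒ 25 weeks.
W3 lies on that path, so at 3 weeks the path becomes 19 weeks.
The binding chain switches to W4→W5→W7→W9→W11 = 8+8+4+1+3 = 24; finish 24 weeks.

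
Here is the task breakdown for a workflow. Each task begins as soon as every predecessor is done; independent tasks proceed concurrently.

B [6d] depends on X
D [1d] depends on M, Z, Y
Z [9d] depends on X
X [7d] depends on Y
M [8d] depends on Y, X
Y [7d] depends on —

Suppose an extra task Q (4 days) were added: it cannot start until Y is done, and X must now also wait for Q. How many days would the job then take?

Originally the job takes 24 days.
With Q inserted, X now waits for max(Y, Q).
New critical path: Y→Q→X→Z→D = 7+4+7+9+1 = 28 ⇒ 28 days.

28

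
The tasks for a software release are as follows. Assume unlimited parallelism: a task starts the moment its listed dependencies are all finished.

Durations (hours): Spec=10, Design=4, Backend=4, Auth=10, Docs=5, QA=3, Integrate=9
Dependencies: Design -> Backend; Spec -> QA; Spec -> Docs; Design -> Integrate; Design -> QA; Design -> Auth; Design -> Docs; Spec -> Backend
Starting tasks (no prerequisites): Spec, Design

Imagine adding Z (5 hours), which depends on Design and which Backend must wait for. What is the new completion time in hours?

Originally the software release takes 15 hours.
With Z inserted, Backend now waits for max(Design, Spec, Z).
New critical path: Spec→Docs = 10+5 = 15 ⇒ 15 hours.

15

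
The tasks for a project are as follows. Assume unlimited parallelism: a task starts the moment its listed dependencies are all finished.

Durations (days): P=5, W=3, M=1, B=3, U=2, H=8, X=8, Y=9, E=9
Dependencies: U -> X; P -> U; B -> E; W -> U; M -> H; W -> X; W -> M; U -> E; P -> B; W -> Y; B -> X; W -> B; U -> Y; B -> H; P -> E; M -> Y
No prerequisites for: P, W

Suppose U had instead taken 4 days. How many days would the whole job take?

18

Actual critical path: P→B→E = 5+3+9 = 17 ⇒ 17 days.
U has 1 day of float (longest path through it is 16).
New critical path: P→U→Y = 5+4+9 = 18 ⇒ 18 days.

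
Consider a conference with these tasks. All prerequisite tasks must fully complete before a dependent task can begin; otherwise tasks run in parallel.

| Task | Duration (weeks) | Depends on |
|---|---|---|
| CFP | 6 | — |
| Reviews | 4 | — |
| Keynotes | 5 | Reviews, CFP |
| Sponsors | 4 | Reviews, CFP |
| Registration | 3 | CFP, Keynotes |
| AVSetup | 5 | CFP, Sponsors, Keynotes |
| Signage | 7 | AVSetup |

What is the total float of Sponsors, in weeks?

1

Critical path: CFP→Keynotes→AVSetup→Signage = 6+5+5+7 = 23, so the finish is 23 weeks.
Longest path through Sponsors: 22 weeks (earliest finish 10, latest finish 11).
Float = 23 − 22 = 1.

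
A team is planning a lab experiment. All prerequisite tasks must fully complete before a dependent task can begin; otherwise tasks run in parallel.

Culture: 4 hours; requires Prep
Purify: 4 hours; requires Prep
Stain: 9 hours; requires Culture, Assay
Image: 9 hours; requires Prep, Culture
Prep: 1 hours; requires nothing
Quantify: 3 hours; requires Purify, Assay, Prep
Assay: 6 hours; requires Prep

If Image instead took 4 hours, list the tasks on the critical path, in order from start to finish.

Baseline: Prep→Assay→Stain = 1+6+9 = 16 → 16 hours.
The longest path through Image is only 14 hours, so Image has float 2.
That remains the longest chain; total 16 hours.

Prep, Assay, Stain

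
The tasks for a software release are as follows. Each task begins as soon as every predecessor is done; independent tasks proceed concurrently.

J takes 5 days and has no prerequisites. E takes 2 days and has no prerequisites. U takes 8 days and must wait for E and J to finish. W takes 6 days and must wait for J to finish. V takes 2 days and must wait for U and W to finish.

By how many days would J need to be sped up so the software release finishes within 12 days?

3

Current finish: 15 days; target: 12.
J is on every critical path, so each day cut from J cuts the finish by one (this holds down to a finish of 12).
Need 15 − 12 = 3 days off J → J becomes 2 days, finish becomes 12.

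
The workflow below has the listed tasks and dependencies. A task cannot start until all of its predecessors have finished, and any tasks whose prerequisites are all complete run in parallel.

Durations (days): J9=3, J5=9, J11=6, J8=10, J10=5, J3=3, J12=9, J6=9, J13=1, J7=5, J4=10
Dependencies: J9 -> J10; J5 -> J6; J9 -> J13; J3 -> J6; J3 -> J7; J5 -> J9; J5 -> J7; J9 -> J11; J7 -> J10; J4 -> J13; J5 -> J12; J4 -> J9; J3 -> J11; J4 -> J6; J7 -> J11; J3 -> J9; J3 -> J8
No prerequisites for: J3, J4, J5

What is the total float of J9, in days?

The longest chain is J5→J7→J11 = 9+5+6 = 20; overall finish 20 days.
J9 finishes as early as 13 and must finish by 14.
Float = 20 − 19 = 1.

1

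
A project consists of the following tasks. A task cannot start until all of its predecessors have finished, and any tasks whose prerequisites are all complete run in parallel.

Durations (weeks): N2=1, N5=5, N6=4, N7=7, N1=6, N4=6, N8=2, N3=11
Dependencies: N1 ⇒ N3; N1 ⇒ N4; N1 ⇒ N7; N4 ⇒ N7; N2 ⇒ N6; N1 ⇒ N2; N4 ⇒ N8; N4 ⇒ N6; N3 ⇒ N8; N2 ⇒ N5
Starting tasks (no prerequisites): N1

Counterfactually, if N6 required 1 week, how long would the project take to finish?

Baseline: N1→N3→N8 = 6+11+2 = 19 → 19 weeks.
N6 has 3 weeks of float (longest path through it is 16).
No other chain overtakes it, so the finish is 19 weeks.

19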